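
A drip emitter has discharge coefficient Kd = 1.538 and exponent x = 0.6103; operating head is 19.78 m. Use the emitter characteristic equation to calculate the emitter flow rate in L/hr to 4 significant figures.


Approach: apply the emitter characteristic equation, q = Kd * h^x.
q = 1.538 * 19.78^0.6103 = 9.507 L/hr
Therefore the emitter flow rate = 9.507 L/hr.


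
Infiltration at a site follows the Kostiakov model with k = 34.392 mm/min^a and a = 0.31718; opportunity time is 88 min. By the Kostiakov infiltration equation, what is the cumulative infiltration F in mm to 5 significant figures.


Approach: apply the Kostiakov infiltration equation, F = k*t^a.
F = 34.392 * 88^0.31718 = 142.30 mm
Therefore the cumulative infiltration F = 142.30 mm.


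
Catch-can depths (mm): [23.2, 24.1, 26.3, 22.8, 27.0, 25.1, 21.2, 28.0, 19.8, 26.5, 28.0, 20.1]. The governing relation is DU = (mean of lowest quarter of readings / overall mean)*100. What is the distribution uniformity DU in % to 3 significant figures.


sorted lowest 3 of 12: [19.8, 20.1, 21.2] -> mean = 20.367 mm
overall mean = 24.342 mm
DU = (20.367/24.342)*100 = 83.7 %
Therefore the distribution uniformity DU = 83.7 %.


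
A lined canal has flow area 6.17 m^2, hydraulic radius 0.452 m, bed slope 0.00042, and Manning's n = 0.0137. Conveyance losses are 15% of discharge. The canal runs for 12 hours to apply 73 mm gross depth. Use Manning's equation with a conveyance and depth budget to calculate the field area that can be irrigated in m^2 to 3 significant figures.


Approach: apply Manning's equation with a conveyance and depth budget, Q = (1/n)*A*R^(2/3)*S^(1/2); Q_field = Q*(1-loss); Area = Q_field*t/(d/1000).
Step 1 — canal discharge (Manning's equation):
  Q = (1/0.0137) * 6.17 * 0.452^(2/3) * 0.00042^(1/2) = 5.4360 m^3/s
Step 2 — delivered flow: Q_field = 5.4360*(1 - 15/100) = 4.6206 m^3/s
Step 3 — volume delivered: V = 4.6206 * 12*3600 = 199610 m^3
Step 4 — area served: A = V / (depth/1000) = 199610 / 0.073 = 2730000 m^2
Therefore the field area that can be irrigated = 2730000 m^2.


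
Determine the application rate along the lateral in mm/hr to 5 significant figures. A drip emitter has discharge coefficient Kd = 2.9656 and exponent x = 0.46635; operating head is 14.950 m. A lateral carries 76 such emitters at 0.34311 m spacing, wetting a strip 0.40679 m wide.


Approach: apply the emitter equation with a lateral mass balance, q = Kd*h^x; Q = n*q; rate = Q/(n*spacing*width).
Step 1 — single emitter flow (q = Kd*h^x):
  q = 2.9656 * 14.950^0.46635 = 10.46903 L/hr
Step 2 — total lateral flow: Q = 76 * 10.46903 = 795.6464 L/hr
Step 3 — wetted area: A = 76 * 0.34311 * 0.40679 = 10.60760 m^2
Step 4 — application rate: Q/A = 795.6464/10.60760 = 75.007 mm/hr
Therefore the application rate along the lateral = 75.007 mm/hr.


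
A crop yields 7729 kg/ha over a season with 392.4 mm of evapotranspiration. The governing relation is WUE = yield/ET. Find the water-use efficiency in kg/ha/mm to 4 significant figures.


WUE = 7729 / 392.4 = 19.70 kg/ha/mm
Therefore the water-use efficiency = 19.70 kg/ha/mm.


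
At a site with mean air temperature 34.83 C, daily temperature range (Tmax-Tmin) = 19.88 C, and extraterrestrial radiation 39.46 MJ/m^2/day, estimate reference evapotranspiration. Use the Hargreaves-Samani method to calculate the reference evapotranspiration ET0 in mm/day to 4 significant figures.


Approach: apply the Hargreaves-Samani method, ET0 = 0.0023*(Tmean+17.8)*sqrt(Tmax-Tmin)*0.408*Ra.
ET0 = 0.0023*(34.83+17.8)*sqrt(19.88)*0.408*39.46 = 8.689 mm/day
Therefore the reference evapotranspiration ET0 = 8.689 mm/day.


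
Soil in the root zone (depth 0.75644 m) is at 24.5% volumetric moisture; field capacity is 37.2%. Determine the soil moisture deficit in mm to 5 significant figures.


Approach: apply the soil moisture deficit relation, SMD = (FC - theta)/100 * depth * 1000.
SMD = (37.2 - 24.5)/100 * 0.75644 * 1000 = 96.068 mm
Therefore the soil moisture deficit = 96.068 mm.


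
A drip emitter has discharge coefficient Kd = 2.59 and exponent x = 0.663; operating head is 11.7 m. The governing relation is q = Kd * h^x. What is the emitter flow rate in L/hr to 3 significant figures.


q = 2.59 * 11.7^0.663 = 13.2 L/hr
Therefore the emitter flow rate = 13.2 L/hr.


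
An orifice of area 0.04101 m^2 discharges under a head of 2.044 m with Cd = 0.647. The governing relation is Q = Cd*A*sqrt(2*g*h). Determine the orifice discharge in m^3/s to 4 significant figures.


Q = 0.647 * 0.04101 * sqrt(2*9.81*2.044) = 0.1680 m^3/s
Therefore the orifice discharge = 0.1680 m^3/s.


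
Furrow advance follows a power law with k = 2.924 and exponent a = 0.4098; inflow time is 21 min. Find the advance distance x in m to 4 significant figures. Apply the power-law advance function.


Approach: apply the power-law advance function, x = k*t^a.
x = 2.924 * 21^0.4098 = 10.18 m
Therefore the advance distance x = 10.18 m.


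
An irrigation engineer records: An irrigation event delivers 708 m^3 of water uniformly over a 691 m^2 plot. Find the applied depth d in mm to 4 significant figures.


Approach: apply depth from volume over area, d = (V/A)*1000.
d = (708 / 691) * 1000 = 1025 mm
Therefore the applied depth d = 1025 mm.


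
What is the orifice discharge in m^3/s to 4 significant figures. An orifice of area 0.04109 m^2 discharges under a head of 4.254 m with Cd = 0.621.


Approach: apply the orifice equation, Q = Cd*A*sqrt(2*g*h).
Q = 0.621 * 0.04109 * sqrt(2*9.81*4.254) = 0.2331 m^3/s
Therefore the orifice discharge = 0.2331 m^3/s.


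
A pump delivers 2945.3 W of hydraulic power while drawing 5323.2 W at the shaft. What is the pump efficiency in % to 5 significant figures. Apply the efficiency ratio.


Approach: apply the efficiency ratio, eta = (P_out/P_in)*100.
eta = (2945.3 / 5323.2) * 100 = 55.330 %
Therefore the pump efficiency = 55.330 %.


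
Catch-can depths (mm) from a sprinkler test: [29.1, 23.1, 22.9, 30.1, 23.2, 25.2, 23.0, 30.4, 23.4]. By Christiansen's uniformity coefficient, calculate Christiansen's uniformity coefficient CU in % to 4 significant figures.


Approach: apply Christiansen's uniformity coefficient, CU = (1 - mean_abs_deviation/mean)*100.
mean = 25.6000 mm
mean |d_i - mean| = 2.84444 mm
CU = (1 - 2.84444/25.6000)*100 = 88.89 %
Therefore Christiansen's uniformity coefficient CU = 88.89 %.


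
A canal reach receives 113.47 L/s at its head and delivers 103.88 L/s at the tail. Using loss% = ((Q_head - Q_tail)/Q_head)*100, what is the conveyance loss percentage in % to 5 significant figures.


loss = ((113.47 - 103.88)/113.47)*100 = 8.4516 %
Therefore the conveyance loss percentage = 8.4516 %.


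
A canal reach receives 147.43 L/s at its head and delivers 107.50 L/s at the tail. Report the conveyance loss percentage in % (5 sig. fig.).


Approach: apply the conveyance loss ratio, loss% = ((Q_head - Q_tail)/Q_head)*100.
loss = ((147.43 - 107.50)/147.43)*100 = 27.084 %
Therefore the conveyance loss percentage = 27.084 %.


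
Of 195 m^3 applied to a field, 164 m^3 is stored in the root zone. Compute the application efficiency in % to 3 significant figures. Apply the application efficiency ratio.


Approach: apply the application efficiency ratio, Ea = (stored/applied)*100.
Ea = (164/195)*100 = 84.1 %
Therefore the application efficiency = 84.1 %.


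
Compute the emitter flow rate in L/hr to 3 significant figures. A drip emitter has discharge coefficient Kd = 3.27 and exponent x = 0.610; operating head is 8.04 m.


Approach: apply the emitter characteristic equation, q = Kd * h^x.
q = 3.27 * 8.04^0.610 = 11.7 L/hr
Therefore the emitter flow rate = 11.7 L/hr.


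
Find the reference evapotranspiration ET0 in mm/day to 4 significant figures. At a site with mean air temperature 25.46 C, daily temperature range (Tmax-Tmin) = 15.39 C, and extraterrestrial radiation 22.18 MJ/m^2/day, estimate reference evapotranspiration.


Approach: apply the Hargreaves-Samani method, ET0 = 0.0023*(Tmean+17.8)*sqrt(Tmax-Tmin)*0.408*Ra.
ET0 = 0.0023*(25.46+17.8)*sqrt(15.39)*0.408*22.18 = 3.532 mm/day
Therefore the reference evapotranspiration ET0 = 3.532 mm/day.


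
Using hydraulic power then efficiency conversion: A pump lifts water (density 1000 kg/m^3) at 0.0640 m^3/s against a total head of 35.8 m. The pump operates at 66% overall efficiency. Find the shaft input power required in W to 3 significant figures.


Approach: apply hydraulic power then efficiency conversion, P = rho*g*Q*H; P_in = P/eta.
Step 1 — hydraulic power (P = rho*g*Q*H):
  P = 1000 * 9.81 * 0.0640 * 35.8 = 22477 W
Step 2 — input power: P_in = P/eta = 22477 / 0.66 = 34100 W
Therefore the shaft input power required = 34100 W.


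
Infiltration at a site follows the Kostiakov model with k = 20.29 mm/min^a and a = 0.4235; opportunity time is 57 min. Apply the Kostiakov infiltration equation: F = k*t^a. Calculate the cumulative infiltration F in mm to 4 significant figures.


F = 20.29 * 57^0.4235 = 112.4 mm
Therefore the cumulative infiltration F = 112.4 mm.


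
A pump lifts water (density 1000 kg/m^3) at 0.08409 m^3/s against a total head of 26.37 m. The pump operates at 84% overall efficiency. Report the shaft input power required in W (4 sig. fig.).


Approach: apply hydraulic power then efficiency conversion, P = rho*g*Q*H; P_in = P/eta.
Step 1 — hydraulic power (P = rho*g*Q*H):
  P = 1000 * 9.81 * 0.08409 * 26.37 = 21753.2 W
Step 2 — input power: P_in = P/eta = 21753.2 / 0.84 = 25900 W
Therefore the shaft input power required = 25900 W.


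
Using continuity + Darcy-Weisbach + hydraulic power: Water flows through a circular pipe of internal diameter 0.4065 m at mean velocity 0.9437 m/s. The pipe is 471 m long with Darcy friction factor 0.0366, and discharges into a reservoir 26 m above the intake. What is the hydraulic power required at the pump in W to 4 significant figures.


Approach: apply continuity + Darcy-Weisbach + hydraulic power, Q = A*v; hf = f*(L/D)*(v^2/(2g)); H = static + hf; P = rho*g*Q*H.
Step 1 — flow rate (continuity, Q = A*v):
  A = pi*(0.4065/2)^2 = 0.129781 m^2
  Q = 0.129781 * 0.9437 = 0.122474 m^3/s
Step 2 — friction head loss (Darcy-Weisbach):
  hf = 0.0366 * (471/0.4065) * (0.9437^2 / (2*9.81))
  hf = 1.92491 m
Step 3 — total head: H = 26 + 1.92491 = 27.9249 m
Step 4 — hydraulic power (P = rho*g*Q*H):
  P = 1000 * 9.81 * 0.122474 * 27.9249 = 33550 W
Therefore the hydraulic power required at the pump = 33550 W.


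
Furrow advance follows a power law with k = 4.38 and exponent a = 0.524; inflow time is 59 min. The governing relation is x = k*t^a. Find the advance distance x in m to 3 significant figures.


x = 4.38 * 59^0.524 = 37.1 m
Therefore the advance distance x = 37.1 m.


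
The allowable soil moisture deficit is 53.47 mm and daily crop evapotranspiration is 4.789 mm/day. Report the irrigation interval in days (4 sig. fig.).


Approach: apply the irrigation interval relation, interval = SMD / ETc.
interval = 53.47 / 4.789 = 11.17 days
Therefore the irrigation interval = 11.17 days.


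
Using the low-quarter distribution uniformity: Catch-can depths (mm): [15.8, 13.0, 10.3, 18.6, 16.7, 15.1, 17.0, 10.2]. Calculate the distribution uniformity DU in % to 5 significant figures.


Approach: apply the low-quarter distribution uniformity, DU = (mean of lowest quarter of readings / overall mean)*100.
sorted lowest 2 of 8: [10.2, 10.3] -> mean = 10.25000 mm
overall mean = 14.58750 mm
DU = (10.25000/14.58750)*100 = 70.266 %
Therefore the distribution uniformity DU = 70.266 %.


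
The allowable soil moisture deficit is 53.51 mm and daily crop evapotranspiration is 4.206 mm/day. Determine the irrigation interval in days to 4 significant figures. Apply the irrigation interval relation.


Approach: apply the irrigation interval relation, interval = SMD / ETc.
interval = 53.51 / 4.206 = 12.72 days
Therefore the irrigation interval = 12.72 days.


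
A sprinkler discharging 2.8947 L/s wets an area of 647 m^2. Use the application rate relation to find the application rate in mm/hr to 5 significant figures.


Approach: apply the application rate relation, rate = (Q/A)*3600.
rate = (2.8947 / 647) * 3600 = 16.107 mm/hr
Therefore the application rate = 16.107 mm/hr.


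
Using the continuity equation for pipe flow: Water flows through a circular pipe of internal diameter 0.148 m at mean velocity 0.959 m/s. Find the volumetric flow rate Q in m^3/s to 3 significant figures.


Approach: apply the continuity equation for pipe flow, Q = A * v with A = pi*(D/2)^2.
A = pi*(0.148/2)^2 = 0.017203 m^2
Q = 0.017203 * 0.959 = 0.0165 m^3/s
Therefore the volumetric flow rate Q = 0.0165 m^3/s.


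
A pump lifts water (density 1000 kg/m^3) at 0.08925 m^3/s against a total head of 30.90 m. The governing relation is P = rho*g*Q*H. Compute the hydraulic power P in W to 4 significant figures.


P = 1000 * 9.81 * 0.08925 * 30.90 = 27050 W
Therefore the hydraulic power P = 27050 W.


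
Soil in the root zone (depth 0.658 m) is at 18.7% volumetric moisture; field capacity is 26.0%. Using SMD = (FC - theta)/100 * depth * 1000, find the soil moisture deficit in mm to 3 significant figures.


SMD = (26.0 - 18.7)/100 * 0.658 * 1000 = 48.0 mm
Therefore the soil moisture deficit = 48.0 mm.


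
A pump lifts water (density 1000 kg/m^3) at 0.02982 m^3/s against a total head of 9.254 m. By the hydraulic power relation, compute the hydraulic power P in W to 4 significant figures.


Approach: apply the hydraulic power relation, P = rho*g*Q*H.
P = 1000 * 9.81 * 0.02982 * 9.254 = 2707 W
Therefore the hydraulic power P = 2707 W.


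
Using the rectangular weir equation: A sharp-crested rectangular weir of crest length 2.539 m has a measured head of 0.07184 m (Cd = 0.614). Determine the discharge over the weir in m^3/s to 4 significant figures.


Approach: apply the rectangular weir equation, Q = (2/3)*Cd*L*sqrt(2g)*H^1.5.
Q = (2/3)*0.614*2.539*sqrt(2*9.81)*0.07184^1.5 = 0.08864 m^3/s
Therefore the discharge over the weir = 0.08864 m^3/s.


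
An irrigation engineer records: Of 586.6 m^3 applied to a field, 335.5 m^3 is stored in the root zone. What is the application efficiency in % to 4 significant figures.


Approach: apply the application efficiency ratio, Ea = (stored/applied)*100.
Ea = (335.5/586.6)*100 = 57.19 %
Therefore the application efficiency = 57.19 %.


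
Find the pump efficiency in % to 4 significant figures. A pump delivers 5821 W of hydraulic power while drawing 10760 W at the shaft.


Approach: apply the efficiency ratio, eta = (P_out/P_in)*100.
eta = (5821 / 10760) * 100 = 54.10 %
Therefore the pump efficiency = 54.10 %.


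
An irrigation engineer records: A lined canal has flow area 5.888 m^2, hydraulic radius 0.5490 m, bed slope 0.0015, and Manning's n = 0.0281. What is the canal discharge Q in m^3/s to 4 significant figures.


Approach: apply Manning's equation, Q = (1/n)*A*R^(2/3)*S^(1/2).
Q = (1/0.0281) * 5.888 * 0.5490^(2/3) * 0.0015^(1/2) = 5.441 m^3/s
Therefore the canal discharge Q = 5.441 m^3/s.


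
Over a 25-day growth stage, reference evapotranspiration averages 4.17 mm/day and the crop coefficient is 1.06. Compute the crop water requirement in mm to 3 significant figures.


Approach: apply the crop water requirement relation, CWR = ET0 * Kc * days.
CWR = 4.17 * 1.06 * 25 = 111 mm
Therefore the crop water requirement = 111 mm.


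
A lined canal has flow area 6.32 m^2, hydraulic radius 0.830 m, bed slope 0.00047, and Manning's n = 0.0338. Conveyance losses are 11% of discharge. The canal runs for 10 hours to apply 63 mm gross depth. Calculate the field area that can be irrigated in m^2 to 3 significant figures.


Approach: apply Manning's equation with a conveyance and depth budget, Q = (1/n)*A*R^(2/3)*S^(1/2); Q_field = Q*(1-loss); Area = Q_field*t/(d/1000).
Step 1 — canal discharge (Manning's equation):
  Q = (1/0.0338) * 6.32 * 0.830^(2/3) * 0.00047^(1/2) = 3.5802 m^3/s
Step 2 — delivered flow: Q_field = 3.5802*(1 - 11/100) = 3.1863 m^3/s
Step 3 — volume delivered: V = 3.1863 * 10*3600 = 114710 m^3
Step 4 — area served: A = V / (depth/1000) = 114710 / 0.063 = 1820000 m^2
Therefore the field area that can be irrigated = 1820000 m^2.


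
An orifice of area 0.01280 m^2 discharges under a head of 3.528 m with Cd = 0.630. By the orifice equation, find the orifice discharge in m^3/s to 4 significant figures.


Approach: apply the orifice equation, Q = Cd*A*sqrt(2*g*h).
Q = 0.630 * 0.01280 * sqrt(2*9.81*3.528) = 0.06709 m^3/s
Therefore the orifice discharge = 0.06709 m^3/s.


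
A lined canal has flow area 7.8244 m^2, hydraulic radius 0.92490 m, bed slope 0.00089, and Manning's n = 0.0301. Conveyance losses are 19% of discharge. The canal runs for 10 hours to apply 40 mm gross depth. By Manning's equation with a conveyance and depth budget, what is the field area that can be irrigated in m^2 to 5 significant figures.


Approach: apply Manning's equation with a conveyance and depth budget, Q = (1/n)*A*R^(2/3)*S^(1/2); Q_field = Q*(1-loss); Area = Q_field*t/(d/1000).
Step 1 — canal discharge (Manning's equation):
  Q = (1/0.0301) * 7.8244 * 0.92490^(2/3) * 0.00089^(1/2) = 7.361665 m^3/s
Step 2 — delivered flow: Q_field = 7.361665*(1 - 19/100) = 5.962949 m^3/s
Step 3 — volume delivered: V = 5.962949 * 10*3600 = 214666.2 m^3
Step 4 — area served: A = V / (depth/1000) = 214666.2 / 0.04 = 5366700 m^2
Therefore the field area that can be irrigated = 5366700 m^2.


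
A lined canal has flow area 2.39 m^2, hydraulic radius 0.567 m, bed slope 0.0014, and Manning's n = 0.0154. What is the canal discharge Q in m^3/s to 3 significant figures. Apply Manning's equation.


Approach: apply Manning's equation, Q = (1/n)*A*R^(2/3)*S^(1/2).
Q = (1/0.0154) * 2.39 * 0.567^(2/3) * 0.0014^(1/2) = 3.98 m^3/s
Therefore the canal discharge Q = 3.98 m^3/s.


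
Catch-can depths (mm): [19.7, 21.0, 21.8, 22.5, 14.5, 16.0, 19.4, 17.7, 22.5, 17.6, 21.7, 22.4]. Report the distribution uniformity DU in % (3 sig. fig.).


Approach: apply the low-quarter distribution uniformity, DU = (mean of lowest quarter of readings / overall mean)*100.
sorted lowest 3 of 12: [14.5, 16.0, 17.6] -> mean = 16.033 mm
overall mean = 19.733 mm
DU = (16.033/19.733)*100 = 81.2 %
Therefore the distribution uniformity DU = 81.2 %.


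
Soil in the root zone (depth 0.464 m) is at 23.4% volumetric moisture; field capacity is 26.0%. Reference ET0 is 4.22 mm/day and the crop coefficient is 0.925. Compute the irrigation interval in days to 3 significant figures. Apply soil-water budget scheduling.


Approach: apply soil-water budget scheduling, SMD = (FC-theta)/100*depth*1000; ETc = ET0*Kc; interval = SMD/ETc.
Step 1 — soil moisture deficit:
  SMD = (26.0 - 23.4)/100 * 0.464 * 1000 = 12.064 mm
Step 2 — daily crop ET (ETc = ET0*Kc):
  ETc = 4.22 * 0.925 = 3.9035 mm/day
Step 3 — irrigation interval (SMD/ETc):
  interval = 12.064 / 3.9035 = 3.09 days
Therefore the irrigation interval = 3.09 days.


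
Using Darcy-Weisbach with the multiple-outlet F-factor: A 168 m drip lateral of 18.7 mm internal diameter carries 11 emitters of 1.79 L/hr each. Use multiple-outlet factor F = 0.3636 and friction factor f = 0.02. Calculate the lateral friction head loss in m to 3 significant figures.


Approach: apply Darcy-Weisbach with the multiple-outlet F-factor, Q = n*q/(3600*1000) m^3/s; v = Q/A; hf = F*f*(L/D)*(v^2/(2g)).
Q = 11*1.79/(3600*1000) = 5.4694e-06 m^3/s
A = pi*(18.7e-3/2)^2 = 2.7465e-04 m^2, so v = Q/A = 0.019915 m/s
hf = 0.3636*0.02*(168/0.0187)*(0.019915^2/(2*9.81)) = 0.00132 m
Therefore the lateral friction head loss = 0.00132 m.


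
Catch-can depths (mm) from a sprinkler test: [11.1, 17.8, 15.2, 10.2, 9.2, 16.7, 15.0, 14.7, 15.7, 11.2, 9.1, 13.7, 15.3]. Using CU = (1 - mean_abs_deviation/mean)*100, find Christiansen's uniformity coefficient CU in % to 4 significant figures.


mean = 13.4538 mm
mean |d_i - mean| = 2.53373 mm
CU = (1 - 2.53373/13.4538)*100 = 81.17 %
Therefore Christiansen's uniformity coefficient CU = 81.17 %.


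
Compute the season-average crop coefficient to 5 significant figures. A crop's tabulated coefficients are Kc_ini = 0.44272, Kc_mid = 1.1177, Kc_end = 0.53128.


Approach: apply a simple seasonal average, Kc_avg = (Kc_ini + Kc_mid + Kc_end)/3.
Kc_avg = (0.44272 + 1.1177 + 0.53128)/3 = 0.69723
Therefore the season-average crop coefficient = 0.69723.


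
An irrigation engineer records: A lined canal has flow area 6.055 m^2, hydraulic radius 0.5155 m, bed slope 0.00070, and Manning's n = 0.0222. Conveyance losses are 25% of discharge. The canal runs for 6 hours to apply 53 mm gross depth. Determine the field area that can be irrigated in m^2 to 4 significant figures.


Approach: apply Manning's equation with a conveyance and depth budget, Q = (1/n)*A*R^(2/3)*S^(1/2); Q_field = Q*(1-loss); Area = Q_field*t/(d/1000).
Step 1 — canal discharge (Manning's equation):
  Q = (1/0.0222) * 6.055 * 0.5155^(2/3) * 0.00070^(1/2) = 4.63941 m^3/s
Step 2 — delivered flow: Q_field = 4.63941*(1 - 25/100) = 3.47956 m^3/s
Step 3 — volume delivered: V = 3.47956 * 6*3600 = 75158.4 m^3
Step 4 — area served: A = V / (depth/1000) = 75158.4 / 0.053 = 1418000 m^2
Therefore the field area that can be irrigated = 1418000 m^2.


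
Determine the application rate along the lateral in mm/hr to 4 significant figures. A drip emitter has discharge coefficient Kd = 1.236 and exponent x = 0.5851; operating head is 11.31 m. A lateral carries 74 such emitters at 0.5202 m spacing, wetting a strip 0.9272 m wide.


Approach: apply the emitter equation with a lateral mass balance, q = Kd*h^x; Q = n*q; rate = Q/(n*spacing*width).
Step 1 — single emitter flow (q = Kd*h^x):
  q = 1.236 * 11.31^0.5851 = 5.10975 L/hr
Step 2 — total lateral flow: Q = 74 * 5.10975 = 378.121 L/hr
Step 3 — wetted area: A = 74 * 0.5202 * 0.9272 = 35.6924 m^2
Step 4 — application rate: Q/A = 378.121/35.6924 = 10.59 mm/hr
Therefore the application rate along the lateral = 10.59 mm/hr.


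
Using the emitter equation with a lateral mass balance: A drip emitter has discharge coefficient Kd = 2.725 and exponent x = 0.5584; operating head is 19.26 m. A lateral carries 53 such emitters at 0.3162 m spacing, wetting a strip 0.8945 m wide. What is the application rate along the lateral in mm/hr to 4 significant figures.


Approach: apply the emitter equation with a lateral mass balance, q = Kd*h^x; Q = n*q; rate = Q/(n*spacing*width).
Step 1 — single emitter flow (q = Kd*h^x):
  q = 2.725 * 19.26^0.5584 = 14.2141 L/hr
Step 2 — total lateral flow: Q = 53 * 14.2141 = 753.346 L/hr
Step 3 — wetted area: A = 53 * 0.3162 * 0.8945 = 14.9906 m^2
Step 4 — application rate: Q/A = 753.346/14.9906 = 50.25 mm/hr
Therefore the application rate along the lateral = 50.25 mm/hr.


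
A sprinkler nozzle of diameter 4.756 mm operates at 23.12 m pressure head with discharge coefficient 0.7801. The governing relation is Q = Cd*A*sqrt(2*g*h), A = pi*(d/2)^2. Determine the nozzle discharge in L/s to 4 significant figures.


A = pi*(4.756e-3/2)^2 = 1.77653e-05 m^2
Q = 0.7801 * 1.77653e-05 * sqrt(2*9.81*23.12) * 1000 = 0.2952 L/s
Therefore the nozzle discharge = 0.2952 L/s.


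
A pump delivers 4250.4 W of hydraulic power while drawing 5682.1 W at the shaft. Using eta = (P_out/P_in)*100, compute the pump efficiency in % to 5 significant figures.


eta = (4250.4 / 5682.1) * 100 = 74.803 %
Therefore the pump efficiency = 74.803 %.


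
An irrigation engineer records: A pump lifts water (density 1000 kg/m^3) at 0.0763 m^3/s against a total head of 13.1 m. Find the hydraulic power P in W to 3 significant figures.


Approach: apply the hydraulic power relation, P = rho*g*Q*H.
P = 1000 * 9.81 * 0.0763 * 13.1 = 9810 W
Therefore the hydraulic power P = 9810 W.


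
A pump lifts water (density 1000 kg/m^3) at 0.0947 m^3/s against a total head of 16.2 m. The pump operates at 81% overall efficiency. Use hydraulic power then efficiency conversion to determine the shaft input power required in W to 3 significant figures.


Approach: apply hydraulic power then efficiency conversion, P = rho*g*Q*H; P_in = P/eta.
Step 1 — hydraulic power (P = rho*g*Q*H):
  P = 1000 * 9.81 * 0.0947 * 16.2 = 15050 W
Step 2 — input power: P_in = P/eta = 15050 / 0.81 = 18600 W
Therefore the shaft input power required = 18600 W.


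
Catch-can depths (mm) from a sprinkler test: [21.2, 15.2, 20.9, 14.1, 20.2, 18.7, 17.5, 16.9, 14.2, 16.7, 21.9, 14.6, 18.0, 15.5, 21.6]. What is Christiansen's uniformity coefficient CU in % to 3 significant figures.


Approach: apply Christiansen's uniformity coefficient, CU = (1 - mean_abs_deviation/mean)*100.
mean = 17.813 mm
mean |d_i - mean| = 2.3742 mm
CU = (1 - 2.3742/17.813)*100 = 86.7 %
Therefore Christiansen's uniformity coefficient CU = 86.7 %.


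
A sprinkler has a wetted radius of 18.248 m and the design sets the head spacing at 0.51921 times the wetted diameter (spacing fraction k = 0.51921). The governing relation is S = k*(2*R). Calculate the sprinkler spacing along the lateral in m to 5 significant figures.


S = 0.51921 * (2 * 18.248) = 18.949 m
Therefore the sprinkler spacing along the lateral = 18.949 m.


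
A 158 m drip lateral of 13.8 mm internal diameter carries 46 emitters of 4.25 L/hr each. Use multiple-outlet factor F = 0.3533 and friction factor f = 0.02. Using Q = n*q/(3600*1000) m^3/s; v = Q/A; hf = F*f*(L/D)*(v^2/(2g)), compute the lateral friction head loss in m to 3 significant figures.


Q = 46*4.25/(3600*1000) = 5.4306e-05 m^3/s
A = pi*(13.8e-3/2)^2 = 1.4957e-04 m^2, so v = Q/A = 0.36307 m/s
hf = 0.3533*0.02*(158/0.0138)*(0.36307^2/(2*9.81)) = 0.544 m
Therefore the lateral friction head loss = 0.544 m.


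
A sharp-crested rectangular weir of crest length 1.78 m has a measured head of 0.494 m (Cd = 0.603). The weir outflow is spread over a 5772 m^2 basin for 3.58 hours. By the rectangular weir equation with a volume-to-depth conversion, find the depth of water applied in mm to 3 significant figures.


Approach: apply the rectangular weir equation with a volume-to-depth conversion, Q = (2/3)*Cd*L*sqrt(2g)*H^1.5; d = Q*t/A * 1000.
Step 1 — weir discharge:
  Q = (2/3)*0.603*1.78*sqrt(2*9.81)*0.494^1.5 = 1.1005 m^3/s
Step 2 — volume: V = 1.1005 * 3.58*3600 = 14183 m^3
Step 3 — depth: d = V/A * 1000 = 14183/5772 * 1000 = 2460 mm
Therefore the depth of water applied = 2460 mm.


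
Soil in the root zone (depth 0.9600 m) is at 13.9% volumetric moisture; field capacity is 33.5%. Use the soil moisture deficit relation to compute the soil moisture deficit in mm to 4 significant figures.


Approach: apply the soil moisture deficit relation, SMD = (FC - theta)/100 * depth * 1000.
SMD = (33.5 - 13.9)/100 * 0.9600 * 1000 = 188.2 mm
Therefore the soil moisture deficit = 188.2 mm.


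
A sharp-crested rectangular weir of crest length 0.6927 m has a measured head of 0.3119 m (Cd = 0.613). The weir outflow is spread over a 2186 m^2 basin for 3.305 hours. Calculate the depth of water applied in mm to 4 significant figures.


Approach: apply the rectangular weir equation with a volume-to-depth conversion, Q = (2/3)*Cd*L*sqrt(2g)*H^1.5; d = Q*t/A * 1000.
Step 1 — weir discharge:
  Q = (2/3)*0.613*0.6927*sqrt(2*9.81)*0.3119^1.5 = 0.218417 m^3/s
Step 2 — volume: V = 0.218417 * 3.305*3600 = 2598.73 m^3
Step 3 — depth: d = V/A * 1000 = 2598.73/2186 * 1000 = 1189 mm
Therefore the depth of water applied = 1189 mm.


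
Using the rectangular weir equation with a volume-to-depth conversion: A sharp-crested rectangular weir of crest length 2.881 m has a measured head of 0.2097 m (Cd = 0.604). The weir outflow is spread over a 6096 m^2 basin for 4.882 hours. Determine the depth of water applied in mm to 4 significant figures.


Approach: apply the rectangular weir equation with a volume-to-depth conversion, Q = (2/3)*Cd*L*sqrt(2g)*H^1.5; d = Q*t/A * 1000.
Step 1 — weir discharge:
  Q = (2/3)*0.604*2.881*sqrt(2*9.81)*0.2097^1.5 = 0.493442 m^3/s
Step 2 — volume: V = 0.493442 * 4.882*3600 = 8672.34 m^3
Step 3 — depth: d = V/A * 1000 = 8672.34/6096 * 1000 = 1423 mm
Therefore the depth of water applied = 1423 mm.


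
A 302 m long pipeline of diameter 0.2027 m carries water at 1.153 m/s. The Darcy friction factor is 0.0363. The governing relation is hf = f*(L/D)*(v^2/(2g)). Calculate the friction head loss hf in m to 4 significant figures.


hf = 0.0363 * (302/0.2027) * (1.153^2 / (2*9.81))
hf = 3.665 m
Therefore the friction head loss hf = 3.665 m.


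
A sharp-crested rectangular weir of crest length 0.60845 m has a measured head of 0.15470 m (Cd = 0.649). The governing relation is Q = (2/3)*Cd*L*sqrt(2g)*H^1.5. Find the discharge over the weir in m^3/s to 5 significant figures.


Q = (2/3)*0.649*0.60845*sqrt(2*9.81)*0.15470^1.5 = 0.070952 m^3/s
Therefore the discharge over the weir = 0.070952 m^3/s.


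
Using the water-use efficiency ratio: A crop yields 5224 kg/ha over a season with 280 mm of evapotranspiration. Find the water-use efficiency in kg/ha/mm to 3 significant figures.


Approach: apply the water-use efficiency ratio, WUE = yield/ET.
WUE = 5224 / 280 = 18.7 kg/ha/mm
Therefore the water-use efficiency = 18.7 kg/ha/mm.


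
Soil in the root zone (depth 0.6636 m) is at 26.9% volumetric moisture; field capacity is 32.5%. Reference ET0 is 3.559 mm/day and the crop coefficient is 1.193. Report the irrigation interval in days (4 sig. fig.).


Approach: apply soil-water budget scheduling, SMD = (FC-theta)/100*depth*1000; ETc = ET0*Kc; interval = SMD/ETc.
Step 1 — soil moisture deficit:
  SMD = (32.5 - 26.9)/100 * 0.6636 * 1000 = 37.1616 mm
Step 2 — daily crop ET (ETc = ET0*Kc):
  ETc = 3.559 * 1.193 = 4.24589 mm/day
Step 3 — irrigation interval (SMD/ETc):
  interval = 37.1616 / 4.24589 = 8.752 days
Therefore the irrigation interval = 8.752 days.


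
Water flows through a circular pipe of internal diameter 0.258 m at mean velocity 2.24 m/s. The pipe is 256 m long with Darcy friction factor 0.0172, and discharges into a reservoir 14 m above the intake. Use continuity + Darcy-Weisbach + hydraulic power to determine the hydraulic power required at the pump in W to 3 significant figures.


Approach: apply continuity + Darcy-Weisbach + hydraulic power, Q = A*v; hf = f*(L/D)*(v^2/(2g)); H = static + hf; P = rho*g*Q*H.
Step 1 — flow rate (continuity, Q = A*v):
  A = pi*(0.258/2)^2 = 0.052279 m^2
  Q = 0.052279 * 2.24 = 0.11711 m^3/s
Step 2 — friction head loss (Darcy-Weisbach):
  hf = 0.0172 * (256/0.258) * (2.24^2 / (2*9.81))
  hf = 4.3646 m
Step 3 — total head: H = 14 + 4.3646 = 18.365 m
Step 4 — hydraulic power (P = rho*g*Q*H):
  P = 1000 * 9.81 * 0.11711 * 18.365 = 21100 W
Therefore the hydraulic power required at the pump = 21100 W.


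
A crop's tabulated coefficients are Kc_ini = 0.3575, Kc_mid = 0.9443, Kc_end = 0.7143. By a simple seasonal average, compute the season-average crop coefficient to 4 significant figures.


Approach: apply a simple seasonal average, Kc_avg = (Kc_ini + Kc_mid + Kc_end)/3.
Kc_avg = (0.3575 + 0.9443 + 0.7143)/3 = 0.6720
Therefore the season-average crop coefficient = 0.6720.


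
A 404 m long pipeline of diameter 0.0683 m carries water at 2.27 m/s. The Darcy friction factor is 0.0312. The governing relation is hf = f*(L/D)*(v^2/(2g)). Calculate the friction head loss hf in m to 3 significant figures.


hf = 0.0312 * (404/0.0683) * (2.27^2 / (2*9.81))
hf = 48.5 m
Therefore the friction head loss hf = 48.5 m.


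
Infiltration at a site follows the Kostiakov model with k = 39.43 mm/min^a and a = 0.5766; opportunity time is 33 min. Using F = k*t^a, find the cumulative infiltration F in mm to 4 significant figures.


F = 39.43 * 33^0.5766 = 296.1 mm
Therefore the cumulative infiltration F = 296.1 mm.


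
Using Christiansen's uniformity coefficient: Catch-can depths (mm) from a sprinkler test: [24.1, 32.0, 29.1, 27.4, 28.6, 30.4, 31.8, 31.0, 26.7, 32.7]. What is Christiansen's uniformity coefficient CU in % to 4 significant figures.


Approach: apply Christiansen's uniformity coefficient, CU = (1 - mean_abs_deviation/mean)*100.
mean = 29.3800 mm
mean |d_i - mean| = 2.20000 mm
CU = (1 - 2.20000/29.3800)*100 = 92.51 %
Therefore Christiansen's uniformity coefficient CU = 92.51 %.


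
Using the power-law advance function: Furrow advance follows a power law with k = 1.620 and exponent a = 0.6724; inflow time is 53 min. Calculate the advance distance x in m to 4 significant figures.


Approach: apply the power-law advance function, x = k*t^a.
x = 1.620 * 53^0.6724 = 23.38 m
Therefore the advance distance x = 23.38 m.


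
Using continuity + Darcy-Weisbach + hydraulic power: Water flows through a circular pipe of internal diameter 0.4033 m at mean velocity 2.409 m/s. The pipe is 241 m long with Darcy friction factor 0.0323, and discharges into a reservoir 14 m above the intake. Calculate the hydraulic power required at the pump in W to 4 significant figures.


Approach: apply continuity + Darcy-Weisbach + hydraulic power, Q = A*v; hf = f*(L/D)*(v^2/(2g)); H = static + hf; P = rho*g*Q*H.
Step 1 — flow rate (continuity, Q = A*v):
  A = pi*(0.4033/2)^2 = 0.127746 m^2
  Q = 0.127746 * 2.409 = 0.307739 m^3/s
Step 2 — friction head loss (Darcy-Weisbach):
  hf = 0.0323 * (241/0.4033) * (2.409^2 / (2*9.81))
  hf = 5.70908 m
Step 3 — total head: H = 14 + 5.70908 = 19.7091 m
Step 4 — hydraulic power (P = rho*g*Q*H):
  P = 1000 * 9.81 * 0.307739 * 19.7091 = 59500 W
Therefore the hydraulic power required at the pump = 59500 W.


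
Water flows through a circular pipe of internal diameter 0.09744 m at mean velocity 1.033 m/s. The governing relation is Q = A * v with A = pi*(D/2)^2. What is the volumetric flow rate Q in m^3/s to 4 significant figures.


A = pi*(0.09744/2)^2 = 0.00745700 m^2
Q = 0.00745700 * 1.033 = 0.007703 m^3/s
Therefore the volumetric flow rate Q = 0.007703 m^3/s.


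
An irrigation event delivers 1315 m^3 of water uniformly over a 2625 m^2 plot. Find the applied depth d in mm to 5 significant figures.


Approach: apply depth from volume over area, d = (V/A)*1000.
d = (1315 / 2625) * 1000 = 500.95 mm
Therefore the applied depth d = 500.95 mm.


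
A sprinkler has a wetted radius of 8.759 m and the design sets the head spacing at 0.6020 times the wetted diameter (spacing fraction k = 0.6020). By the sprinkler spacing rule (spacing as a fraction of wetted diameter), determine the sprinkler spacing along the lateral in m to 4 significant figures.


Approach: apply the sprinkler spacing rule (spacing as a fraction of wetted diameter), S = k*(2*R).
S = 0.6020 * (2 * 8.759) = 10.55 m
Therefore the sprinkler spacing along the lateral = 10.55 m.


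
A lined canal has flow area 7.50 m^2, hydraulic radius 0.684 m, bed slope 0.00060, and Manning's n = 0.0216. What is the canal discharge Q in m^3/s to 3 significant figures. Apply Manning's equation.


Approach: apply Manning's equation, Q = (1/n)*A*R^(2/3)*S^(1/2).
Q = (1/0.0216) * 7.50 * 0.684^(2/3) * 0.00060^(1/2) = 6.60 m^3/s
Therefore the canal discharge Q = 6.60 m^3/s.


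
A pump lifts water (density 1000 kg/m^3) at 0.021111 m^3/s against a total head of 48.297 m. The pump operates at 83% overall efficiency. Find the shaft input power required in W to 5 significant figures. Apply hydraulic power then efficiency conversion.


Approach: apply hydraulic power then efficiency conversion, P = rho*g*Q*H; P_in = P/eta.
Step 1 — hydraulic power (P = rho*g*Q*H):
  P = 1000 * 9.81 * 0.021111 * 48.297 = 10002.26 W
Step 2 — input power: P_in = P/eta = 10002.26 / 0.83 = 12051 W
Therefore the shaft input power required = 12051 W.


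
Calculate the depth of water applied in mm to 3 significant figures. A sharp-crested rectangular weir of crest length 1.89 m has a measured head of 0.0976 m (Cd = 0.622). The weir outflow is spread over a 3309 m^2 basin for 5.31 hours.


Approach: apply the rectangular weir equation with a volume-to-depth conversion, Q = (2/3)*Cd*L*sqrt(2g)*H^1.5; d = Q*t/A * 1000.
Step 1 — weir discharge:
  Q = (2/3)*0.622*1.89*sqrt(2*9.81)*0.0976^1.5 = 0.10585 m^3/s
Step 2 — volume: V = 0.10585 * 5.31*3600 = 2023.4 m^3
Step 3 — depth: d = V/A * 1000 = 2023.4/3309 * 1000 = 611 mm
Therefore the depth of water applied = 611 mm.


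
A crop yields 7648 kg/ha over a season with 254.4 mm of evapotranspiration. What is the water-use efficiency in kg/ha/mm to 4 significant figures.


Approach: apply the water-use efficiency ratio, WUE = yield/ET.
WUE = 7648 / 254.4 = 30.06 kg/ha/mm
Therefore the water-use efficiency = 30.06 kg/ha/mm.


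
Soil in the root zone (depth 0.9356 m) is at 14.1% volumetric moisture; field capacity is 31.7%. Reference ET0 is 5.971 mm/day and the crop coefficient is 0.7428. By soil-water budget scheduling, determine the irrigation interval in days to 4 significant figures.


Approach: apply soil-water budget scheduling, SMD = (FC-theta)/100*depth*1000; ETc = ET0*Kc; interval = SMD/ETc.
Step 1 — soil moisture deficit:
  SMD = (31.7 - 14.1)/100 * 0.9356 * 1000 = 164.666 mm
Step 2 — daily crop ET (ETc = ET0*Kc):
  ETc = 5.971 * 0.7428 = 4.43526 mm/day
Step 3 — irrigation interval (SMD/ETc):
  interval = 164.666 / 4.43526 = 37.13 days
Therefore the irrigation interval = 37.13 days.


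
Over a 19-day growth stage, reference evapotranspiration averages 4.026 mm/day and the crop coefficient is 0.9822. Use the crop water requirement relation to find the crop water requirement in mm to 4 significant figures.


Approach: apply the crop water requirement relation, CWR = ET0 * Kc * days.
CWR = 4.026 * 0.9822 * 19 = 75.13 mm
Therefore the crop water requirement = 75.13 mm.


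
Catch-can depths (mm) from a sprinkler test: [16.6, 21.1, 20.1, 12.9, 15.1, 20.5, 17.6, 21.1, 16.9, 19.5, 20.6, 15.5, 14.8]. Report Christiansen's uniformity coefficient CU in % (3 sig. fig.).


Approach: apply Christiansen's uniformity coefficient, CU = (1 - mean_abs_deviation/mean)*100.
mean = 17.869 mm
mean |d_i - mean| = 2.4130 mm
CU = (1 - 2.4130/17.869)*100 = 86.5 %
Therefore Christiansen's uniformity coefficient CU = 86.5 %.


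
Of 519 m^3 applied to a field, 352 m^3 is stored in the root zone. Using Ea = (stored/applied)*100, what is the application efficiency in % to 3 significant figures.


Ea = (352/519)*100 = 67.8 %
Therefore the application efficiency = 67.8 %.


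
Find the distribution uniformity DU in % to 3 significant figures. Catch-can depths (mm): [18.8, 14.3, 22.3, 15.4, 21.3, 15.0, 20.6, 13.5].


Approach: apply the low-quarter distribution uniformity, DU = (mean of lowest quarter of readings / overall mean)*100.
sorted lowest 2 of 8: [13.5, 14.3] -> mean = 13.900 mm
overall mean = 17.650 mm
DU = (13.900/17.650)*100 = 78.8 %
Therefore the distribution uniformity DU = 78.8 %.


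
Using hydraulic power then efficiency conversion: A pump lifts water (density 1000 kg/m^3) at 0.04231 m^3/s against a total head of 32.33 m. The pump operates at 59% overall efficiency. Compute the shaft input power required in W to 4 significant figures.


Approach: apply hydraulic power then efficiency conversion, P = rho*g*Q*H; P_in = P/eta.
Step 1 — hydraulic power (P = rho*g*Q*H):
  P = 1000 * 9.81 * 0.04231 * 32.33 = 13418.9 W
Step 2 — input power: P_in = P/eta = 13418.9 / 0.59 = 22740 W
Therefore the shaft input power required = 22740 W.


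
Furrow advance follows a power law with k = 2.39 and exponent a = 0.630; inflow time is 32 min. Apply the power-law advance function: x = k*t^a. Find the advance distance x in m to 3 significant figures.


x = 2.39 * 32^0.630 = 21.2 m
Therefore the advance distance x = 21.2 m.


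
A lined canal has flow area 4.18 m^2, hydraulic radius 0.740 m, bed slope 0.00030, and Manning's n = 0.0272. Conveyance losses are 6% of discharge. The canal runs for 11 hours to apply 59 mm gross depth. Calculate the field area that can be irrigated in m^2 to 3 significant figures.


Approach: apply Manning's equation with a conveyance and depth budget, Q = (1/n)*A*R^(2/3)*S^(1/2); Q_field = Q*(1-loss); Area = Q_field*t/(d/1000).
Step 1 — canal discharge (Manning's equation):
  Q = (1/0.0272) * 4.18 * 0.740^(2/3) * 0.00030^(1/2) = 2.1777 m^3/s
Step 2 — delivered flow: Q_field = 2.1777*(1 - 6/100) = 2.0470 m^3/s
Step 3 — volume delivered: V = 2.0470 * 11*3600 = 81061 m^3
Step 4 — area served: A = V / (depth/1000) = 81061 / 0.059 = 1370000 m^2
Therefore the field area that can be irrigated = 1370000 m^2.
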